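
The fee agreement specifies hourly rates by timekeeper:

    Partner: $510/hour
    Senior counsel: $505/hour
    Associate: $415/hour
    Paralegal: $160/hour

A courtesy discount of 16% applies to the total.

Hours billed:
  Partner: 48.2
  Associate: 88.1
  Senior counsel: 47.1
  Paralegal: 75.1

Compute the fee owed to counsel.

$81,433.80

Partner: 48.2 × $510 = $24,582.00
Senior counsel: 47.1 × $505 = $23,785.50
Associate: 88.1 × $415 = $36,561.50
Paralegal: 75.1 × $160 = $12,016.00
Subtotal: $96,945.00
Less 16% discount: −$15,511.20
Total: $96,945.00 − $15,511.20 = $81,433.80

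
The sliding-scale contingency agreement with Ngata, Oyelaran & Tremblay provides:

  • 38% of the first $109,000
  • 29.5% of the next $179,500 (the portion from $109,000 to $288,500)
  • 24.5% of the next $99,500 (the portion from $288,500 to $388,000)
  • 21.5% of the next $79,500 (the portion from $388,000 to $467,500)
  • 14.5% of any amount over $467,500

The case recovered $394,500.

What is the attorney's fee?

First $109,000 at 38% = $41,420.00
Next $179,500 at 29.5% = $52,952.50
Next $99,500 at 24.5% = $24,377.50
Remaining $6,500 at 21.5% = $1,397.50
Fee: $41,420.00 + $52,952.50 + $24,377.50 + $1,397.50 = $120,147.50

$120,147.50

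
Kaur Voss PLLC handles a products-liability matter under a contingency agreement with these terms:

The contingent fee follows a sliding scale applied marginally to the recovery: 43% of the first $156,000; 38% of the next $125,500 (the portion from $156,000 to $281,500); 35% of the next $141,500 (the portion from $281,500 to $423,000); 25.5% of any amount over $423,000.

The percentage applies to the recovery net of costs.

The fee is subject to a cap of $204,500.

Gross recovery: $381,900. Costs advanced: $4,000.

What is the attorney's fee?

$148,510.00

Fee base (net of costs): $381,900 − $4,000 = $377,900
First $156,000 at 43% = $67,080.00
Next $125,500 at 38% = $47,690.00
Remaining $96,400 at 35% = $33,740.00
Fee: $67,080.00 + $47,690.00 + $33,740.00 = $148,510.00
$148,510.00 is under the $204,500 cap.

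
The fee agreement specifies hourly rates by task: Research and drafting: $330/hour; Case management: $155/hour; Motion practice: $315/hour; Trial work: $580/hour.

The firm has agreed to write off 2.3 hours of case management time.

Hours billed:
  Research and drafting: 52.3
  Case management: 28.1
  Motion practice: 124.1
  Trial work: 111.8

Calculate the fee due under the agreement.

$125,193.50

Research and drafting: 52.3 × $330 = $17,259.00
Case management: 28.1 × $155 = $4,355.50
Motion practice: 124.1 × $315 = $39,091.50
Trial work: 111.8 × $580 = $64,844.00
Subtotal: $125,550.00
Write-off: 2.3 × $155 = $356.50
Total: $125,550.00 − $356.50 = $125,193.50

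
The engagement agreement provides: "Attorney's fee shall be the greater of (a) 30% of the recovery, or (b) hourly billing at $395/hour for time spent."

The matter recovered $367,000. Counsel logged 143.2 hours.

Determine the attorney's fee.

(a) 30% of $367,000 = $110,100.00
(b) 143.2 × $395 = $56,564.00
The greater is (a): $110,100.00.

$110,100.00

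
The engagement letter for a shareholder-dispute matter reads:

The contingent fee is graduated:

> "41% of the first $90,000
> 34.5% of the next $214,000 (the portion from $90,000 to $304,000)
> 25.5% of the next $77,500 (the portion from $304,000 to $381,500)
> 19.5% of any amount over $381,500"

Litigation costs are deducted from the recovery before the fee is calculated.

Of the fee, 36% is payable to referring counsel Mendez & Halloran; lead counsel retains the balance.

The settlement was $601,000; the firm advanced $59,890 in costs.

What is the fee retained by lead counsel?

Fee base (net of costs): $601,000 − $59,890 = $541,110
First $90,000 at 41% = $36,900.00
Next $214,000 at 34.5% = $73,830.00
Next $77,500 at 25.5% = $19,762.50
Remaining $159,610 at 19.5% = $31,123.95
Fee: $36,900.00 + $73,830.00 + $19,762.50 + $31,123.95 = $161,616.45
Referral share: 36% of $161,616.45 = $58,181.92; lead counsel retains $161,616.45 − $58,181.92 = $103,434.53.

$103,434.53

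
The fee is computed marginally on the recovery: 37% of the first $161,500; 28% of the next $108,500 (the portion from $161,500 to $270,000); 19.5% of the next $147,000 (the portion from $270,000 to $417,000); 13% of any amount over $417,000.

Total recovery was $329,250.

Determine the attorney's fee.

$101,688.75

First $161,500 at 37% = $59,755.00
Next $108,500 at 28% = $30,380.00
Remaining $59,250 at 19.5% = $11,553.75
Fee: $59,755.00 + $30,380.00 + $11,553.75 = $101,688.75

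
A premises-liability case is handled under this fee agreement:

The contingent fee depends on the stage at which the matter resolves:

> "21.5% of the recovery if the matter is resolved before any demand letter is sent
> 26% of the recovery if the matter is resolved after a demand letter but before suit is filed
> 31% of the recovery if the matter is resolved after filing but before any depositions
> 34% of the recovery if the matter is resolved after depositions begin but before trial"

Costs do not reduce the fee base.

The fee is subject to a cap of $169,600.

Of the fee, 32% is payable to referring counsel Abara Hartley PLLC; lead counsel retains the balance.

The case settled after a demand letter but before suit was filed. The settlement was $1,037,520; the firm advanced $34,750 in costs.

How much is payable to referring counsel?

Fee base is the gross recovery, $1,037,520; costs are reimbursed separately.
The matter settled after a demand letter but before suit was filed, so the 26% rate applies.
$1,037,520 × 26% = $269,755.20
$269,755.20 exceeds the $169,600 cap, so the fee is capped at $169,600.00.
Referral share: 32% of $169,600.00 = $54,272.00; lead counsel retains $169,600.00 − $54,272.00 = $115,328.00.

$54,272.00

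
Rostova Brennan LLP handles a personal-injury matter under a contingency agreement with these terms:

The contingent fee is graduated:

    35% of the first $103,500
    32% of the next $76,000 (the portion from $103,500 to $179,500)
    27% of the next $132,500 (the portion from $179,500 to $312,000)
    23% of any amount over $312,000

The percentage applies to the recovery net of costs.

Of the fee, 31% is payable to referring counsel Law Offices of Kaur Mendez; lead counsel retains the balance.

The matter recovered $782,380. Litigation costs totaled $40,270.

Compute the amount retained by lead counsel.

$134,719.26

Fee base (net of costs): $782,380 − $40,270 = $742,110
First $103,500 at 35% = $36,225.00
Next $76,000 at 32% = $24,320.00
Next $132,500 at 27% = $35,775.00
Remaining $430,110 at 23% = $98,925.30
Fee: $36,225.00 + $24,320.00 + $35,775.00 + $98,925.30 = $195,245.30
Referral share: 31% of $195,245.30 = $60,526.04; lead counsel retains $195,245.30 − $60,526.04 = $134,719.26.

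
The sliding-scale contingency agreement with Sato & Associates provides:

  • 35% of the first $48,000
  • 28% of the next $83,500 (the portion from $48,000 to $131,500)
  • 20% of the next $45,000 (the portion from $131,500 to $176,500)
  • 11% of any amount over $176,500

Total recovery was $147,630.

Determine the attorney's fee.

$43,406.00

First $48,000 at 35% = $16,800.00
Next $83,500 at 28% = $23,380.00
Remaining $16,130 at 20% = $3,226.00
Fee: $16,800.00 + $23,380.00 + $3,226.00 = $43,406.00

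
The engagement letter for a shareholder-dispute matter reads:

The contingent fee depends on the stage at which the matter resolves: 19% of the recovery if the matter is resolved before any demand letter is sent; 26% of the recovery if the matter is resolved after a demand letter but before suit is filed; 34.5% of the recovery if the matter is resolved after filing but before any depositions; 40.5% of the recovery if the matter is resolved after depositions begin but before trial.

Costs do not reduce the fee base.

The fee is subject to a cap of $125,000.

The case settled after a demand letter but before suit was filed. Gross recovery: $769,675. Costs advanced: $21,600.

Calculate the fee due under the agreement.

Fee base is the gross recovery, $769,675; costs are reimbursed separately.
The matter settled after a demand letter but before suit was filed, so the 26% rate applies.
$769,675 × 26% = $200,115.50
$200,115.50 exceeds the $125,000 cap, so the fee is capped at $125,000.00.

$125,000.00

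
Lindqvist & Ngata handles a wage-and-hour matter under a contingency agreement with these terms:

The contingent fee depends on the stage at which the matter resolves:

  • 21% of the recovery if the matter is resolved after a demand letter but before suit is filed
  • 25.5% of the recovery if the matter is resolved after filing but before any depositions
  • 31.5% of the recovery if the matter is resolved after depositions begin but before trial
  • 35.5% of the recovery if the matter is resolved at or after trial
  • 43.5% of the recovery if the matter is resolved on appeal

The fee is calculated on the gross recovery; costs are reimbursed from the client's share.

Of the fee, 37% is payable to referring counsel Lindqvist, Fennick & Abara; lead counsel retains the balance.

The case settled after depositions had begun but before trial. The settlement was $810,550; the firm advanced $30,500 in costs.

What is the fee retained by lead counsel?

Fee base is the gross recovery, $810,550; costs are reimbursed separately.
The matter settled after depositions had begun but before trial, so the 31.5% rate applies.
$810,550 × 31.5% = $255,323.25
Referral share: 37% of $255,323.25 = $94,469.60; lead counsel retains $255,323.25 − $94,469.60 = $160,853.65.

$160,853.65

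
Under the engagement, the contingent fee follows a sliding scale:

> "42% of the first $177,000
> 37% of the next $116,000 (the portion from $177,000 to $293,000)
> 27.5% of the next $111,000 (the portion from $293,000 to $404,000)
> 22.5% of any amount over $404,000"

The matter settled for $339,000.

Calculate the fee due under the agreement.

First $177,000 at 42% = $74,340.00
Next $116,000 at 37% = $42,920.00
Remaining $46,000 at 27.5% = $12,650.00
Fee: $74,340.00 + $42,920.00 + $12,650.00 = $129,910.00

$129,910.00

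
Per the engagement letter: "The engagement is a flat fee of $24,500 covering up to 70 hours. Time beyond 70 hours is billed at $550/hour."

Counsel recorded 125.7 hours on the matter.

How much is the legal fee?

$55,135.00

Flat fee: $24,500.00
Excess hours: 125.7 − 70 = 55.7
Overrun: 55.7 × $550 = $30,635.00
Total: $24,500.00 + $30,635.00 = $55,135.00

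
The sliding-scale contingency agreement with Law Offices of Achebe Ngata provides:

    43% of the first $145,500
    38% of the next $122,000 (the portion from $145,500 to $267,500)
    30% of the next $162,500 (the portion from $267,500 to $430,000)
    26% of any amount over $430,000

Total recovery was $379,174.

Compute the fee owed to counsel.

First $145,500 at 43% = $62,565.00
Next $122,000 at 38% = $46,360.00
Remaining $111,674 at 30% = $33,502.20
Fee: $62,565.00 + $46,360.00 + $33,502.20 = $142,427.20

$142,427.20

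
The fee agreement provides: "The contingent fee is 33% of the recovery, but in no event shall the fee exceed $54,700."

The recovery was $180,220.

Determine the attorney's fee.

$54,700.00

33% of $180,220 = $59,472.60
That exceeds the $54,700 cap, so the fee is capped at $54,700.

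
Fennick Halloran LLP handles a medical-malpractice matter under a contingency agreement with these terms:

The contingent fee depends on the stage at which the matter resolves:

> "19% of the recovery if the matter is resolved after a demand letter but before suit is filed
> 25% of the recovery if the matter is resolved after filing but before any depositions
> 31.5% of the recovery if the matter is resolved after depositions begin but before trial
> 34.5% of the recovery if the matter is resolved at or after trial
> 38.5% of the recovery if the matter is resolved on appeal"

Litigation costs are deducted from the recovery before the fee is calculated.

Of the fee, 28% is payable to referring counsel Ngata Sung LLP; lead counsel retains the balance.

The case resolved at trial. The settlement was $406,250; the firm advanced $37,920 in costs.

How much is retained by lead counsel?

$91,493.17

Fee base (net of costs): $406,250 − $37,920 = $368,330
The matter resolved at trial, so the 34.5% rate applies.
$368,330 × 34.5% = $127,073.85
Referral share: 28% of $127,073.85 = $35,580.68; lead counsel retains $127,073.85 − $35,580.68 = $91,493.17.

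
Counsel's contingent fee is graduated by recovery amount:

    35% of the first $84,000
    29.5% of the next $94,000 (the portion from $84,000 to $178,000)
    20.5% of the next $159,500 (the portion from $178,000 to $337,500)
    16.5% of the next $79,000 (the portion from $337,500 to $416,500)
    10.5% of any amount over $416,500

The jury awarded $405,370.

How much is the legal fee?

First $84,000 at 35% = $29,400.00
Next $94,000 at 29.5% = $27,730.00
Next $159,500 at 20.5% = $32,697.50
Remaining $67,870 at 16.5% = $11,198.55
Fee: $29,400.00 + $27,730.00 + $32,697.50 + $11,198.55 = $101,026.05

$101,026.05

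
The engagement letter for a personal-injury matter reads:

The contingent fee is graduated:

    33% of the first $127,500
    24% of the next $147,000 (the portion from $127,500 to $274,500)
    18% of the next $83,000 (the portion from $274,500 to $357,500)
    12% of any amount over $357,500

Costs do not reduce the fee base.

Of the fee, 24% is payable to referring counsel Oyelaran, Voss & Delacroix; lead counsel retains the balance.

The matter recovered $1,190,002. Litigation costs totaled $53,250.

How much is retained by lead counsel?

Fee base is the gross recovery, $1,190,002; costs are reimbursed separately.
First $127,500 at 33% = $42,075.00
Next $147,000 at 24% = $35,280.00
Next $83,000 at 18% = $14,940.00
Remaining $832,502 at 12% = $99,900.24
Fee: $42,075.00 + $35,280.00 + $14,940.00 + $99,900.24 = $192,195.24
Referral share: 24% of $192,195.24 = $46,126.86; lead counsel retains $192,195.24 − $46,126.86 = $146,068.38.

$146,068.38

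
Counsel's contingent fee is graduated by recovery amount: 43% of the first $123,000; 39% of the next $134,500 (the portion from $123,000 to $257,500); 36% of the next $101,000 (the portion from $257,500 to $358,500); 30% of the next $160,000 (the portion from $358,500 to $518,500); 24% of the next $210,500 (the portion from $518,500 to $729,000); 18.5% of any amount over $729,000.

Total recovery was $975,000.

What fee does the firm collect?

$285,735.00

First $123,000 at 43% = $52,890.00
Next $134,500 at 39% = $52,455.00
Next $101,000 at 36% = $36,360.00
Next $160,000 at 30% = $48,000.00
Next $210,500 at 24% = $50,520.00
Remaining $246,000 at 18.5% = $45,510.00
Fee: $52,890.00 + $52,455.00 + $36,360.00 + $48,000.00 + $50,520.00 + $45,510.00 = $285,735.00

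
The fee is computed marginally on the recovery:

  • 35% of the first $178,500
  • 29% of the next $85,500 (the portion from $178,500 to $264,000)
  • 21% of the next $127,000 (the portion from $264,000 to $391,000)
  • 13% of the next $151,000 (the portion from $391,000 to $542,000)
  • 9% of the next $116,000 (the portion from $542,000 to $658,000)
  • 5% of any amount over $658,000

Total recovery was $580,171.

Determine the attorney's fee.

First $178,500 at 35% = $62,475.00
Next $85,500 at 29% = $24,795.00
Next $127,000 at 21% = $26,670.00
Next $151,000 at 13% = $19,630.00
Remaining $38,171 at 9% = $3,435.39
Fee: $62,475.00 + $24,795.00 + $26,670.00 + $19,630.00 + $3,435.39 = $137,005.39

$137,005.39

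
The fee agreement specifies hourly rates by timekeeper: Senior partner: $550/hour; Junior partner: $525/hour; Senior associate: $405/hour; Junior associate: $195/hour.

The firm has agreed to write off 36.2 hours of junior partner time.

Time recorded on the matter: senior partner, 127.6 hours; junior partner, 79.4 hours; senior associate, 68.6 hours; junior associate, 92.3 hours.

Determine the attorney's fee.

$138,641.50

Senior partner: 127.6 × $550 = $70,180.00
Junior partner: 79.4 × $525 = $41,685.00
Senior associate: 68.6 × $405 = $27,783.00
Junior associate: 92.3 × $195 = $17,998.50
Subtotal: $157,646.50
Write-off: 36.2 × $525 = $19,005.00
Total: $157,646.50 − $19,005.00 = $138,641.50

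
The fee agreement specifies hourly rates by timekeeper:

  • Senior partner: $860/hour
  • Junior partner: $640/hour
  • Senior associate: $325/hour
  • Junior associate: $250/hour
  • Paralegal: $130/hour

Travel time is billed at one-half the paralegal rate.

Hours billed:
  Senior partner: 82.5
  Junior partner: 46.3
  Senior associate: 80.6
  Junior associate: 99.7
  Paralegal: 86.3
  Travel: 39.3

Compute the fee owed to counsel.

Senior partner: 82.5 × $860 = $70,950.00
Junior partner: 46.3 × $640 = $29,632.00
Senior associate: 80.6 × $325 = $26,195.00
Junior associate: 99.7 × $250 = $24,925.00
Paralegal: 86.3 × $130 = $11,219.00
Subtotal: $70,950.00 + $29,632.00 + $26,195.00 + $24,925.00 + $11,219.00 = $162,921.00
Travel: 39.3 × ($130 ÷ 2) = 39.3 × $65.00 = $2,554.50
Total: $162,921.00 + $2,554.50 = $165,475.50

$165,475.50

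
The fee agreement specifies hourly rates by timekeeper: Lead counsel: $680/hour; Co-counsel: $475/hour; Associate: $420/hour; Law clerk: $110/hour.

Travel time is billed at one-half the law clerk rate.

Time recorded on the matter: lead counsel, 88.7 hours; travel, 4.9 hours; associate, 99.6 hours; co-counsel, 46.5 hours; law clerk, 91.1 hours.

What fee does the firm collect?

Lead counsel: 88.7 × $680 = $60,316.00
Co-counsel: 46.5 × $475 = $22,087.50
Associate: 99.6 × $420 = $41,832.00
Law clerk: 91.1 × $110 = $10,021.00
Subtotal: $60,316.00 + $22,087.50 + $41,832.00 + $10,021.00 = $134,256.50
Travel: 4.9 × ($110 ÷ 2) = 4.9 × $55.00 = $269.50
Total: $134,256.50 + $269.50 = $134,526.00

$134,526.00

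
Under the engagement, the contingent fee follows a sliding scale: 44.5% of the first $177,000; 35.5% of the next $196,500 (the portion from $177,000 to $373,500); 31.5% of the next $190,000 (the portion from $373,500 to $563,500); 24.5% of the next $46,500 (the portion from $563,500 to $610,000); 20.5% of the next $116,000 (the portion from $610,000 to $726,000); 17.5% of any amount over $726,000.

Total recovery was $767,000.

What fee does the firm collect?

First $177,000 at 44.5% = $78,765.00
Next $196,500 at 35.5% = $69,757.50
Next $190,000 at 31.5% = $59,850.00
Next $46,500 at 24.5% = $11,392.50
Next $116,000 at 20.5% = $23,780.00
Remaining $41,000 at 17.5% = $7,175.00
Fee: $78,765.00 + $69,757.50 + $59,850.00 + $11,392.50 + $23,780.00 + $7,175.00 = $250,720.00

$250,720.00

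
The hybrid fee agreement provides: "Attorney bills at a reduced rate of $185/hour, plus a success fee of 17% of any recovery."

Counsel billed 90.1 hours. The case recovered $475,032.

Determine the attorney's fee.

$97,423.94

Hourly: 90.1 × $185 = $16,668.50
Success fee: 17% of $475,032 = $80,755.44
Total: $16,668.50 + $80,755.44 = $97,423.94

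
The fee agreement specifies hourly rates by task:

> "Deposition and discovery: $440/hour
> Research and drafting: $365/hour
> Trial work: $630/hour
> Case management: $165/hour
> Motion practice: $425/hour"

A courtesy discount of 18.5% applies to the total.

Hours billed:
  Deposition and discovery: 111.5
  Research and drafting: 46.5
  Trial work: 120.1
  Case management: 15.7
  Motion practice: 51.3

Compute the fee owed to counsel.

Deposition and discovery: 111.5 × $440 = $49,060.00
Research and drafting: 46.5 × $365 = $16,972.50
Trial work: 120.1 × $630 = $75,663.00
Case management: 15.7 × $165 = $2,590.50
Motion practice: 51.3 × $425 = $21,802.50
Subtotal: $166,088.50
Less 18.5% discount: −$30,726.37
Total: $166,088.50 − $30,726.37 = $135,362.13

$135,362.13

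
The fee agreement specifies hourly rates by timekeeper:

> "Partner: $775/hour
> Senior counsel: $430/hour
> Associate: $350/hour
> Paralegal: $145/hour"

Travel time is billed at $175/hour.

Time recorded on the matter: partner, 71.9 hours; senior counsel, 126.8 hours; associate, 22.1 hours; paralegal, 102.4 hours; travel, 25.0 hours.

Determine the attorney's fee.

Partner: 71.9 × $775 = $55,722.50
Senior counsel: 126.8 × $430 = $54,524.00
Associate: 22.1 × $350 = $7,735.00
Paralegal: 102.4 × $145 = $14,848.00
Subtotal: $55,722.50 + $54,524.00 + $7,735.00 + $14,848.00 = $132,829.50
Travel: 25.0 × $175 = $4,375.00
Total: $132,829.50 + $4,375.00 = $137,204.50

$137,204.50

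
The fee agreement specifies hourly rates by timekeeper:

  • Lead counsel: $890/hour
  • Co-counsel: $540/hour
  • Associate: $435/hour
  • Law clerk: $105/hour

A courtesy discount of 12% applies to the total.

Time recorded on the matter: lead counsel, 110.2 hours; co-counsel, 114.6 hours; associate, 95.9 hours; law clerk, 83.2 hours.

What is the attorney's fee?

Lead counsel: 110.2 × $890 = $98,078.00
Co-counsel: 114.6 × $540 = $61,884.00
Associate: 95.9 × $435 = $41,716.50
Law clerk: 83.2 × $105 = $8,736.00
Subtotal: $210,414.50
Less 12% discount: −$25,249.74
Total: $210,414.50 − $25,249.74 = $185,164.76

$185,164.76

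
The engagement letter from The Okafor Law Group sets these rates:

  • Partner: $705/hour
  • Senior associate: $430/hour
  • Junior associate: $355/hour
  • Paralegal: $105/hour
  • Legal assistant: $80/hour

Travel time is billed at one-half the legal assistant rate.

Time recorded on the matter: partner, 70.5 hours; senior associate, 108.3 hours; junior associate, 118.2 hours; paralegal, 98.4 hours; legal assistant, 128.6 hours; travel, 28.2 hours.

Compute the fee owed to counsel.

$159,980.50

Partner: 70.5 × $705 = $49,702.50
Senior associate: 108.3 × $430 = $46,569.00
Junior associate: 118.2 × $355 = $41,961.00
Paralegal: 98.4 × $105 = $10,332.00
Legal assistant: 128.6 × $80 = $10,288.00
Subtotal: $49,702.50 + $46,569.00 + $41,961.00 + $10,332.00 + $10,288.00 = $158,852.50
Travel: 28.2 × ($80 ÷ 2) = 28.2 × $40.00 = $1,128.00
Total: $158,852.50 + $1,128.00 = $159,980.50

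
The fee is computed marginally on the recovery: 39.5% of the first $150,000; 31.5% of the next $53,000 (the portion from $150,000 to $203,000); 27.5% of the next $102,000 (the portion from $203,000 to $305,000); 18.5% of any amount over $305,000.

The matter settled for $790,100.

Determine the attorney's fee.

First $150,000 at 39.5% = $59,250.00
Next $53,000 at 31.5% = $16,695.00
Next $102,000 at 27.5% = $28,050.00
Remaining $485,100 at 18.5% = $89,743.50
Fee: $59,250.00 + $16,695.00 + $28,050.00 + $89,743.50 = $193,738.50

$193,738.50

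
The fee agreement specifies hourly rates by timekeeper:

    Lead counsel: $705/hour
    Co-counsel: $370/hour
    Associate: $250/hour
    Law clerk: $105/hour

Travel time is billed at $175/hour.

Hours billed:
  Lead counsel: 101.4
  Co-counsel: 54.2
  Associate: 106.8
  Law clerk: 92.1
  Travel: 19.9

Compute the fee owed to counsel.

$131,394.00

Lead counsel: 101.4 × $705 = $71,487.00
Co-counsel: 54.2 × $370 = $20,054.00
Associate: 106.8 × $250 = $26,700.00
Law clerk: 92.1 × $105 = $9,670.50
Subtotal: $71,487.00 + $20,054.00 + $26,700.00 + $9,670.50 = $127,911.50
Travel: 19.9 × $175 = $3,482.50
Total: $127,911.50 + $3,482.50 = $131,394.00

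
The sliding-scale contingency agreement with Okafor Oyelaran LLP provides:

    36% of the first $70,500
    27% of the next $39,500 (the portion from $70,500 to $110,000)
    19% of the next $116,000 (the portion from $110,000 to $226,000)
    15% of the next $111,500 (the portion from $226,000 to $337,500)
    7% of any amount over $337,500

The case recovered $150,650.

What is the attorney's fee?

$43,768.50

First $70,500 at 36% = $25,380.00
Next $39,500 at 27% = $10,665.00
Remaining $40,650 at 19% = $7,723.50
Fee: $25,380.00 + $10,665.00 + $7,723.50 = $43,768.50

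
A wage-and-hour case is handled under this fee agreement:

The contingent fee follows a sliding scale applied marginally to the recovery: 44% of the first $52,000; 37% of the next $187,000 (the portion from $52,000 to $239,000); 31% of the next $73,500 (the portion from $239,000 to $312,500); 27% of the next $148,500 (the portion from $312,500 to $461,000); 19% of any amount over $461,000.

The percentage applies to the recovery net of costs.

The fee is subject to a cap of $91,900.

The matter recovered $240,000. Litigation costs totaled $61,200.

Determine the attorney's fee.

Fee base (net of costs): $240,000 − $61,200 = $178,800
First $52,000 at 44% = $22,880.00
Remaining $126,800 at 37% = $46,916.00
Fee: $22,880.00 + $46,916.00 = $69,796.00
$69,796.00 is under the $91,900 cap.

$69,796.00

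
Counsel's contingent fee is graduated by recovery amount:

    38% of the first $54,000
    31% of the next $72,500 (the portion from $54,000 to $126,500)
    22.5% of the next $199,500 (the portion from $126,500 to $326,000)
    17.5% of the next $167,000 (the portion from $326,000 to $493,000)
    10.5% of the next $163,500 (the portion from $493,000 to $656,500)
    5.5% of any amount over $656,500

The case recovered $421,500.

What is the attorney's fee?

First $54,000 at 38% = $20,520.00
Next $72,500 at 31% = $22,475.00
Next $199,500 at 22.5% = $44,887.50
Remaining $95,500 at 17.5% = $16,712.50
Fee: $20,520.00 + $22,475.00 + $44,887.50 + $16,712.50 = $104,595.00

$104,595.00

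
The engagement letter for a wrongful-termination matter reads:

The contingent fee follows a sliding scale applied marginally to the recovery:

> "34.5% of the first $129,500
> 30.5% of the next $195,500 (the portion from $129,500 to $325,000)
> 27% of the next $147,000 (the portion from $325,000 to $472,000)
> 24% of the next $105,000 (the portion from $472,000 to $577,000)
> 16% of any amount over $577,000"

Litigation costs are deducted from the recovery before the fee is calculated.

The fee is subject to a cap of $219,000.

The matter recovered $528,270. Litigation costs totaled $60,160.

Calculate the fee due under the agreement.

$142,944.70

Fee base (net of costs): $528,270 − $60,160 = $468,110
First $129,500 at 34.5% = $44,677.50
Next $195,500 at 30.5% = $59,627.50
Remaining $143,110 at 27% = $38,639.70
Fee: $44,677.50 + $59,627.50 + $38,639.70 = $142,944.70
$142,944.70 is under the $219,000 cap.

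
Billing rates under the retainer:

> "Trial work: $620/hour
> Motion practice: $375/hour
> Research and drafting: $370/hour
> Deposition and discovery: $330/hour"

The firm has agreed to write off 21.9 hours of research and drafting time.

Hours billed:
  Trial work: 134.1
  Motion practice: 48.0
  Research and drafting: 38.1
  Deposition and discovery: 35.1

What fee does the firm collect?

Trial work: 134.1 × $620 = $83,142.00
Motion practice: 48.0 × $375 = $18,000.00
Research and drafting: 38.1 × $370 = $14,097.00
Deposition and discovery: 35.1 × $330 = $11,583.00
Subtotal: $126,822.00
Write-off: 21.9 × $370 = $8,103.00
Total: $126,822.00 − $8,103.00 = $118,719.00

$118,719.00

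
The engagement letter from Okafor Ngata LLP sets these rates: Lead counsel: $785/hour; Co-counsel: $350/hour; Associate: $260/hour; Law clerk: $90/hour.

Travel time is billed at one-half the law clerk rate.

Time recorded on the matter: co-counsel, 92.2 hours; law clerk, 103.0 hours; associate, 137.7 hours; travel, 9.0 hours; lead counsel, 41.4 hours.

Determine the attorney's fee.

Lead counsel: 41.4 × $785 = $32,499.00
Co-counsel: 92.2 × $350 = $32,270.00
Associate: 137.7 × $260 = $35,802.00
Law clerk: 103.0 × $90 = $9,270.00
Subtotal: $32,499.00 + $32,270.00 + $35,802.00 + $9,270.00 = $109,841.00
Travel: 9.0 × ($90 ÷ 2) = 9.0 × $45.00 = $405.00
Total: $109,841.00 + $405.00 = $110,246.00

$110,246.00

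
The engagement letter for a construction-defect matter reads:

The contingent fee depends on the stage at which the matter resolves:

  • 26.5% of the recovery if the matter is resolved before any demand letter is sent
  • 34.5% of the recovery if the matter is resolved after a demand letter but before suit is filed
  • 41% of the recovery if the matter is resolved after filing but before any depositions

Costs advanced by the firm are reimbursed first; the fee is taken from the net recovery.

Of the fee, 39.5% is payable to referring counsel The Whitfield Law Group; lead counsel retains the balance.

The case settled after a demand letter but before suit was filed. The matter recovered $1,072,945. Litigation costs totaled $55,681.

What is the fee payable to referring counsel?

$138,627.65

Fee base (net of costs): $1,072,945 − $55,681 = $1,017,264
The matter settled after a demand letter but before suit was filed, so the 34.5% rate applies.
$1,017,264 × 34.5% = $350,956.08
Referral share: 39.5% of $350,956.08 = $138,627.65; lead counsel retains $350,956.08 − $138,627.65 = $212,328.43.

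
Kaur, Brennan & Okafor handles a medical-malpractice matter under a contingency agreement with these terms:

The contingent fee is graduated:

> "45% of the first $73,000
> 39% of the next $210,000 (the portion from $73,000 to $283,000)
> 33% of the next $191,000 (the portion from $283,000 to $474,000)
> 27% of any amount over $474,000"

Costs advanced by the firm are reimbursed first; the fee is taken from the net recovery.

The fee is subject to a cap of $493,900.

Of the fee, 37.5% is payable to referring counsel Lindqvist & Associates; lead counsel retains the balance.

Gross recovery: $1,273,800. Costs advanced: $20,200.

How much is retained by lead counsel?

$242,670.00

Fee base (net of costs): $1,273,800 − $20,200 = $1,253,600
First $73,000 at 45% = $32,850.00
Next $210,000 at 39% = $81,900.00
Next $191,000 at 33% = $63,030.00
Remaining $779,600 at 27% = $210,492.00
Fee: $32,850.00 + $81,900.00 + $63,030.00 + $210,492.00 = $388,272.00
$388,272.00 is under the $493,900 cap.
Referral share: 37.5% of $388,272.00 = $145,602.00; lead counsel retains $388,272.00 − $145,602.00 = $242,670.00.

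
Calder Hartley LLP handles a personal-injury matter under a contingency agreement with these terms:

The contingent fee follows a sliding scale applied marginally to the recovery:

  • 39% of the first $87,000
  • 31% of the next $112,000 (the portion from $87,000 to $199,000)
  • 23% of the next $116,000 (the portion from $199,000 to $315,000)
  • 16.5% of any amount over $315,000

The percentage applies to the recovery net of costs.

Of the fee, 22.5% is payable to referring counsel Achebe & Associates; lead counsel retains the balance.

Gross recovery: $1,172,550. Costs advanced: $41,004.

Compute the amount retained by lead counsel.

$178,296.57

Fee base (net of costs): $1,172,550 − $41,004 = $1,131,546
First $87,000 at 39% = $33,930.00
Next $112,000 at 31% = $34,720.00
Next $116,000 at 23% = $26,680.00
Remaining $816,546 at 16.5% = $134,730.09
Fee: $33,930.00 + $34,720.00 + $26,680.00 + $134,730.09 = $230,060.09
Referral share: 22.5% of $230,060.09 = $51,763.52; lead counsel retains $230,060.09 − $51,763.52 = $178,296.57.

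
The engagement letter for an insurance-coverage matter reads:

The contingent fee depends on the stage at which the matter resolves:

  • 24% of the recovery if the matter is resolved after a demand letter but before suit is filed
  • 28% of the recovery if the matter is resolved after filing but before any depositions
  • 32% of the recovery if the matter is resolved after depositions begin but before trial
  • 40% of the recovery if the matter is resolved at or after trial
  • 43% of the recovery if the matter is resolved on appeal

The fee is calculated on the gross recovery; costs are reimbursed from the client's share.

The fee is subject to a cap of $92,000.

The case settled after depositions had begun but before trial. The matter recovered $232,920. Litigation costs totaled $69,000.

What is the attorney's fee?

$74,534.40

Fee base is the gross recovery, $232,920; costs are reimbursed separately.
The matter settled after depositions had begun but before trial, so the 32% rate applies.
$232,920 × 32% = $74,534.40
$74,534.40 is under the $92,000 cap.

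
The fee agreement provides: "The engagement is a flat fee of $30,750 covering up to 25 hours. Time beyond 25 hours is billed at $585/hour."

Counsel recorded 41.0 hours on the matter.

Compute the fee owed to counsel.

$40,110.00

Flat fee: $30,750.00
Excess hours: 41.0 − 25 = 16.0
Overrun: 16.0 × $585 = $9,360.00
Total: $30,750.00 + $9,360.00 = $40,110.00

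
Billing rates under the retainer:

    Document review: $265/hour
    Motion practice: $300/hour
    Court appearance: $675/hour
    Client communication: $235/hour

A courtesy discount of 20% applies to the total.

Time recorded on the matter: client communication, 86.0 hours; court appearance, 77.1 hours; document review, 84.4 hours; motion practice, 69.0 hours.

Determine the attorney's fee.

$92,254.80

Document review: 84.4 × $265 = $22,366.00
Motion practice: 69.0 × $300 = $20,700.00
Court appearance: 77.1 × $675 = $52,042.50
Client communication: 86.0 × $235 = $20,210.00
Subtotal: $115,318.50
Less 20% discount: −$23,063.70
Total: $115,318.50 − $23,063.70 = $92,254.80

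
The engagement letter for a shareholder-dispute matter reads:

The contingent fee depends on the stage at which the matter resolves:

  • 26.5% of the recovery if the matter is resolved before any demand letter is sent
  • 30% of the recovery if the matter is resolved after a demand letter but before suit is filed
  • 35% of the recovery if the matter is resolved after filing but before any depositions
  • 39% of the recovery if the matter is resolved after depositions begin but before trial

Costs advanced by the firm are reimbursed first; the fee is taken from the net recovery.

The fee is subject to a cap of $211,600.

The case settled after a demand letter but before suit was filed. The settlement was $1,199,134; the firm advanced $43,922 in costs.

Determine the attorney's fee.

$211,600.00

Fee base (net of costs): $1,199,134 − $43,922 = $1,155,212
The matter settled after a demand letter but before suit was filed, so the 30% rate applies.
$1,155,212 × 30% = $346,563.60
$346,563.60 exceeds the $211,600 cap, so the fee is capped at $211,600.00.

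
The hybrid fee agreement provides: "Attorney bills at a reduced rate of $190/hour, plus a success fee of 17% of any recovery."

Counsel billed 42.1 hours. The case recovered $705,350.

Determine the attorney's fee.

$127,908.50

Hourly: 42.1 × $190 = $7,999.00
Success fee: 17% of $705,350 = $119,909.50
Total: $7,999.00 + $119,909.50 = $127,908.50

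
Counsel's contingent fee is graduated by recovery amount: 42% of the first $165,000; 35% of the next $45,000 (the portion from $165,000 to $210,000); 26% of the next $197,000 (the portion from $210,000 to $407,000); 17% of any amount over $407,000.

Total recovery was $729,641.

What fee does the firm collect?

$191,118.97

First $165,000 at 42% = $69,300.00
Next $45,000 at 35% = $15,750.00
Next $197,000 at 26% = $51,220.00
Remaining $322,641 at 17% = $54,848.97
Fee: $69,300.00 + $15,750.00 + $51,220.00 + $54,848.97 = $191,118.97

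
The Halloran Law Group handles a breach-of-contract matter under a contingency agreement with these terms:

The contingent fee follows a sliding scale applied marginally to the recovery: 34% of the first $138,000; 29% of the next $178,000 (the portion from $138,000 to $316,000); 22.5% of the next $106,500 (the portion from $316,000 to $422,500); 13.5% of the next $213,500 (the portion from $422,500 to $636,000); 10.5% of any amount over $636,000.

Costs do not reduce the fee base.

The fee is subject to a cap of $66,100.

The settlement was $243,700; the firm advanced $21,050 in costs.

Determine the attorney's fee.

$66,100.00

Fee base is the gross recovery, $243,700; costs are reimbursed separately.
First $138,000 at 34% = $46,920.00
Remaining $105,700 at 29% = $30,653.00
Fee: $46,920.00 + $30,653.00 = $77,573.00
$77,573.00 exceeds the $66,100 cap, so the fee is capped at $66,100.00.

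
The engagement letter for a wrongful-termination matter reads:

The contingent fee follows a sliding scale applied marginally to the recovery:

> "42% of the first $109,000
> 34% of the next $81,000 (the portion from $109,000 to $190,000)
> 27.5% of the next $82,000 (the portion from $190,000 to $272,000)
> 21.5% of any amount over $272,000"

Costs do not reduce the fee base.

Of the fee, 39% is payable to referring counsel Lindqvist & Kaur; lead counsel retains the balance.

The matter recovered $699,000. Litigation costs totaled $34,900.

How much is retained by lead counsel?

$114,481.75

Fee base is the gross recovery, $699,000; costs are reimbursed separately.
First $109,000 at 42% = $45,780.00
Next $81,000 at 34% = $27,540.00
Next $82,000 at 27.5% = $22,550.00
Remaining $427,000 at 21.5% = $91,805.00
Fee: $45,780.00 + $27,540.00 + $22,550.00 + $91,805.00 = $187,675.00
Referral share: 39% of $187,675.00 = $73,193.25; lead counsel retains $187,675.00 − $73,193.25 = $114,481.75.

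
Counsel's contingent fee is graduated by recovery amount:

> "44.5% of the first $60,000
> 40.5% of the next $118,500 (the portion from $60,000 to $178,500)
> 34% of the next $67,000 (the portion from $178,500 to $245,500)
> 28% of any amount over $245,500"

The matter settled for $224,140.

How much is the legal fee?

First $60,000 at 44.5% = $26,700.00
Next $118,500 at 40.5% = $47,992.50
Remaining $45,640 at 34% = $15,517.60
Fee: $26,700.00 + $47,992.50 + $15,517.60 = $90,210.10

$90,210.10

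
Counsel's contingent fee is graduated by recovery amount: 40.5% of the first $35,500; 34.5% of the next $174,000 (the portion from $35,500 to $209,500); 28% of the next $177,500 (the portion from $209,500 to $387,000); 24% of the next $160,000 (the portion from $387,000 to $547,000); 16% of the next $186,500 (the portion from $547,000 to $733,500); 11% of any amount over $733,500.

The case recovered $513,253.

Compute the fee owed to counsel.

$154,408.22

First $35,500 at 40.5% = $14,377.50
Next $174,000 at 34.5% = $60,030.00
Next $177,500 at 28% = $49,700.00
Remaining $126,253 at 24% = $30,300.72
Fee: $14,377.50 + $60,030.00 + $49,700.00 + $30,300.72 = $154,408.22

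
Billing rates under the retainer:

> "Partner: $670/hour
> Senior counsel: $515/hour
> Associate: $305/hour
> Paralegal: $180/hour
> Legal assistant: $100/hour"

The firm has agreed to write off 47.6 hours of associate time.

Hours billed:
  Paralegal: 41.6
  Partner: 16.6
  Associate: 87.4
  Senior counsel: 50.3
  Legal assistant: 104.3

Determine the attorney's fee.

Partner: 16.6 × $670 = $11,122.00
Senior counsel: 50.3 × $515 = $25,904.50
Associate: 87.4 × $305 = $26,657.00
Paralegal: 41.6 × $180 = $7,488.00
Legal assistant: 104.3 × $100 = $10,430.00
Subtotal: $81,601.50
Write-off: 47.6 × $305 = $14,518.00
Total: $81,601.50 − $14,518.00 = $67,083.50

$67,083.50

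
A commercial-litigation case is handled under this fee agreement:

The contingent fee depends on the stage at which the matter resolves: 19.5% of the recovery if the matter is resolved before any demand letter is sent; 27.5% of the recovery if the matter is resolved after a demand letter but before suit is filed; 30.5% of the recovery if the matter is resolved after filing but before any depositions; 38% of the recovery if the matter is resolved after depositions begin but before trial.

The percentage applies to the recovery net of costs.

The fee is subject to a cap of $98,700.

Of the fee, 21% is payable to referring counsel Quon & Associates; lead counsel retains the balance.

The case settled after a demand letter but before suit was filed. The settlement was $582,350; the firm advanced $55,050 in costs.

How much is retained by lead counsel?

$77,973.00

Fee base (net of costs): $582,350 − $55,050 = $527,300
The matter settled after a demand letter but before suit was filed, so the 27.5% rate applies.
$527,300 × 27.5% = $145,007.50
$145,007.50 exceeds the $98,700 cap, so the fee is capped at $98,700.00.
Referral share: 21% of $98,700.00 = $20,727.00; lead counsel retains $98,700.00 − $20,727.00 = $77,973.00.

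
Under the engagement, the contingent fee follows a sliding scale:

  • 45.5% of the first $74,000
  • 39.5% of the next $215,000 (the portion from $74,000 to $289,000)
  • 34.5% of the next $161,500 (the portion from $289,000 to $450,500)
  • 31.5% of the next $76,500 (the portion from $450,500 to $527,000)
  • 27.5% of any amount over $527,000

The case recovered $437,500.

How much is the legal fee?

First $74,000 at 45.5% = $33,670.00
Next $215,000 at 39.5% = $84,925.00
Remaining $148,500 at 34.5% = $51,232.50
Fee: $33,670.00 + $84,925.00 + $51,232.50 = $169,827.50

$169,827.50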